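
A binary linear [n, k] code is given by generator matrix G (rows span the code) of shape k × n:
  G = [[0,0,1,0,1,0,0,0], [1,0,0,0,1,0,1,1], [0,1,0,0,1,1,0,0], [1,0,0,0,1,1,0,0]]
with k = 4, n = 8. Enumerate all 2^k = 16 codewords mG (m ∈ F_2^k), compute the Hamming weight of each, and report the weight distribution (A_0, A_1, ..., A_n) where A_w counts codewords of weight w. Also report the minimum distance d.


Weight distribution: A_0 = 1, A_2 = 2, A_3 = 5, A_4 = 5, A_5 = 2, A_7 = 1. Minimum distance d = 2.

Enumerate all 2^4 = 16 messages m ∈ F_2^4.
For each, compute codeword c = mG in F_2^8, then tally its weight.
  m = 0000 → c = 00000000, weight = 0.
  m = 1000 → c = 00101000, weight = 2.
  m = 0100 → c = 10001011, weight = 4.
  m = 1100 → c = 10100011, weight = 4.
  m = 0010 → c = 01001100, weight = 3.
  m = 1010 → c = 01100100, weight = 3.
  m = 0110 → c = 11000111, weight = 5.
  m = 1110 → c = 11101111, weight = 7.
  m = 0001 → c = 10001100, weight = 3.
  m = 1001 → c = 10100100, weight = 3.
  m = 0101 → c = 00000111, weight = 3.
  m = 1101 → c = 00101111, weight = 5.
  m = 0011 → c = 11000000, weight = 2.
  m = 1011 → c = 11101000, weight = 4.
  m = 0111 → c = 01001011, weight = 4.
  m = 1111 → c = 01100011, weight = 4.
Tally weights:
  weight 0: 1 codewords.
  weight 2: 2 codewords.
  weight 3: 5 codewords.
  weight 4: 5 codewords.
  weight 5: 2 codewords.
  weight 7: 1 codewords.
Minimum distance d = smallest w > 0 with A_w > 0 = 2.
Sanity: Σ A_w = 16 = 2^4 = 16 ✓.


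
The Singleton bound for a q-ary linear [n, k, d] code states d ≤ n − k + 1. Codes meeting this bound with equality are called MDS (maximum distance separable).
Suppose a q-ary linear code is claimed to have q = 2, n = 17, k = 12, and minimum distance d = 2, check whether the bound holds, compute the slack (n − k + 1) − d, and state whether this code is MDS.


Singleton RHS = n − k + 1 = 6, slack = 4, bound satisfied, not MDS.

Singleton bound: d ≤ n − k + 1.
Here n = 17, k = 12, so n − k + 1 = 6.
Given d = 2, check d ≤ 6: YES.
Slack = (n − k + 1) − d = 4.
The code is NOT MDS (slack = 4 > 0).
Description: the claimed parameters are [17, 12, 2]_2; such a code would be non-MDS.


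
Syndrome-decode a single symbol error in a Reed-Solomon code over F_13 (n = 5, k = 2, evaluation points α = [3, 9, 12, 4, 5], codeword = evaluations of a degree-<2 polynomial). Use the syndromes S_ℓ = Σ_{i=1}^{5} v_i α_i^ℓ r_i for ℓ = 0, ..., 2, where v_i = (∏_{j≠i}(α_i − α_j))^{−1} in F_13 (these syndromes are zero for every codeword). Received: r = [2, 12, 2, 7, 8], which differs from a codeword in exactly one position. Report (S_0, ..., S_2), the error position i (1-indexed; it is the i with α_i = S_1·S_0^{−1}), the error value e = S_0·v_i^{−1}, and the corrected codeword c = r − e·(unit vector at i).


S = (12, 10, 4), error at position 1, error magnitude e = 9, c = [6, 12, 2, 7, 8].

Step 1: column multipliers v_i = (∏_{j≠i}(α_i − α_j))^{−1} mod 13.
  i = 1 (α = 3): (3−9)(3−12)(3−4)(3−5) = (−6)·(−9)·(−1)·(−2) = 108 ≡ 4, so v_1 = 4^{−1} = 10 (mod 13).
  i = 2 (α = 9): (9−3)(9−12)(9−4)(9−5) = 6·(−3)·5·4 = −360 ≡ 4, so v_2 = 4^{−1} = 10 (mod 13).
  i = 3 (α = 12): (12−3)(12−9)(12−4)(12−5) = 9·3·8·7 = 1512 ≡ 4, so v_3 = 4^{−1} = 10 (mod 13).
  i = 4 (α = 4): (4−3)(4−9)(4−12)(4−5) = 1·(−5)·(−8)·(−1) = −40 ≡ 12, so v_4 = 12^{−1} = 12 (mod 13).
  i = 5 (α = 5): (5−3)(5−9)(5−12)(5−4) = 2·(−4)·(−7)·1 = 56 ≡ 4, so v_5 = 4^{−1} = 10 (mod 13).
  v = [10, 10, 10, 12, 10].
Step 2: syndromes of r = [2, 12, 2, 7, 8] (all sums mod 13).
  S_0 = Σ v_i r_i = 10·2 + 10·12 + 10·2 + 12·7 + 10·8 = 324 ≡ 12.
  S_1 = Σ v_i α_i r_i = 10·3·2 + 10·9·12 + 10·12·2 + 12·4·7 + 10·5·8 = 2116 ≡ 10.
  α_i^2 mod 13 = [9, 3, 1, 3, 12].
  S_2 = Σ v_i α_i^2 r_i = 10·9·2 + 10·3·12 + 10·1·2 + 12·3·7 + 10·12·8 = 1772 ≡ 4.
  S = (12, 10, 4) ≠ 0, so r is not a codeword (an error is present).
Step 3: locate the error. For a single error e at position i, S_ℓ = v_i·e·α_i^ℓ, so α_err = S_1/S_0.
  S_0^{−1} = 12^{−1} = 12 (mod 13), so α_err = 10·12 = 120 ≡ 3 = α_1. Error position i = 1.
  Consistency check: S_2/S_1 = 4·4 = 16 ≡ 3 = α_err ✓ (single-error assumption holds).
Step 4: error magnitude e = S_0/v_1 = S_0·∏_{j≠1}(α_1 − α_j) = 12·4 = 48 ≡ 9 (mod 13).
Step 5: correct position 1: c_1 = r_1 − e = 2 − 9 ≡ 6 (mod 13). Hence c = [6, 12, 2, 7, 8].
  Check: interpolating c through the α_i gives m(x) = 3 + 1·x (degree < 2) with m(α_i) = c_i for every i, so c is indeed a codeword.


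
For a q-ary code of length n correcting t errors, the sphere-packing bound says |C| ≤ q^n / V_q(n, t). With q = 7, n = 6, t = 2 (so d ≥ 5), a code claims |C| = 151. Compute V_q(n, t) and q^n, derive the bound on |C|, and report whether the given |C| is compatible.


V_q(n, t) = 577, q^n = 117649, Hamming bound = 203, |C| = 151 ≤ bound (satisfied).

Step 1: Compute V_q(n, t) = Σ_{j=0}^2 C(n, j) (q−1)^j.
  j = 0: C(6,0)·(6)^0 = 1·1 = 1.
  j = 1: C(6,1)·(6)^1 = 6·6 = 36.
  j = 2: C(6,2)·(6)^2 = 15·36 = 540.
  V_q(n, t) = 1 + 36 + 540 = 577.
Step 2: q^n = 7^6 = 117649.
Step 3: Hamming bound ⌊q^n / V_q(n,t)⌋ = ⌊117649/577⌋ = 203.
Step 4: Compare |C| = 151 to 203: satisfied.
The claimed |C| lies below the Hamming bound.


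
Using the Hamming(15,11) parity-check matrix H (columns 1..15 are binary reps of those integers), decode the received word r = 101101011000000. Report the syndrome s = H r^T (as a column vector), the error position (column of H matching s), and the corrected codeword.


s = (0, 0, 0, 1)^T, error position = 1, corrected codeword c = 001101011000000

Compute s = H r^T mod 2 one row at a time:
  s_1 = 1 + 1 + 0 + 0 + 0 + 0 + 0 + 0 = 2 ≡ 0 (mod 2).
  s_2 = 1 + 0 + 1 + 0 + 0 + 0 + 0 + 0 = 2 ≡ 0 (mod 2).
  s_3 = 0 + 1 + 1 + 0 + 0 + 0 + 0 + 0 = 2 ≡ 0 (mod 2).
  s_4 = 1 + 1 + 0 + 0 + 1 + 0 + 0 + 0 = 3 ≡ 1 (mod 2).
s = (0, 0, 0, 1)^T — this equals column 1 of H (binary 0001), so error is at position 1.
Correct: flip bit 1 of r = 101101011000000 to get c = 001101011000000.


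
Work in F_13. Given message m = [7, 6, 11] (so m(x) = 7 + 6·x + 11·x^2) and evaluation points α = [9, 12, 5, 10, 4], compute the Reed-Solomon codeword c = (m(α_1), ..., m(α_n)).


c = [3, 12, 0, 10, 12]

Message polynomial: m(x) = 7 + 6·x + 11·x^2 (mod 13).
For each evaluation point α_i, compute m(α_i) mod 13:
  α_1 = 9: Horner steps 11 → 1 → 3, so m(9) = 3.
  α_2 = 12: Horner steps 11 → 8 → 12, so m(12) = 12.
  α_3 = 5: Horner steps 11 → 9 → 0, so m(5) = 0.
  α_4 = 10: Horner steps 11 → 12 → 10, so m(10) = 10.
  α_5 = 4: Horner steps 11 → 11 → 12, so m(4) = 12.
Codeword c = [3, 12, 0, 10, 12] ∈ F_13^5.


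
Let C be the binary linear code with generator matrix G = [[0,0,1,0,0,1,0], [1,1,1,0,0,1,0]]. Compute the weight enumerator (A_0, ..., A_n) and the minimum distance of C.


Weight distribution: A_0 = 1, A_2 = 2, A_4 = 1. Minimum distance d = 2.

Enumerate all 2^2 = 4 messages m ∈ F_2^2.
For each, compute codeword c = mG in F_2^7, then tally its weight.
  m = 00 → c = 0000000, weight = 0.
  m = 10 → c = 0010010, weight = 2.
  m = 01 → c = 1110010, weight = 4.
  m = 11 → c = 1100000, weight = 2.
Tally weights:
  weight 0: 1 codewords.
  weight 2: 2 codewords.
  weight 4: 1 codewords.
Minimum distance d = smallest w > 0 with A_w > 0 = 2.
Sanity: Σ A_w = 4 = 2^2 = 4 ✓.


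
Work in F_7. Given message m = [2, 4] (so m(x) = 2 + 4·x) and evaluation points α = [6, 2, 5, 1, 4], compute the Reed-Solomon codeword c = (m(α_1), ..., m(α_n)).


c = [5, 3, 1, 6, 4]

Message polynomial: m(x) = 2 + 4·x (mod 7).
For each evaluation point α_i, compute m(α_i) mod 7:
  α_1 = 6: Horner steps 4 → 5, so m(6) = 5.
  α_2 = 2: Horner steps 4 → 3, so m(2) = 3.
  α_3 = 5: Horner steps 4 → 1, so m(5) = 1.
  α_4 = 1: Horner steps 4 → 6, so m(1) = 6.
  α_5 = 4: Horner steps 4 → 4, so m(4) = 4.
Codeword c = [5, 3, 1, 6, 4] ∈ F_7^5.


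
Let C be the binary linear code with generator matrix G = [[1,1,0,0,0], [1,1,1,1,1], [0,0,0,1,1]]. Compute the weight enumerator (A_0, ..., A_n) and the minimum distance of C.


Weight distribution: A_0 = 1, A_1 = 1, A_2 = 2, A_3 = 2, A_4 = 1, A_5 = 1. Minimum distance d = 1.

Enumerate all 2^3 = 8 messages m ∈ F_2^3.
For each, compute codeword c = mG in F_2^5, then tally its weight.
  m = 000 → c = 00000, weight = 0.
  m = 100 → c = 11000, weight = 2.
  m = 010 → c = 11111, weight = 5.
  m = 110 → c = 00111, weight = 3.
  m = 001 → c = 00011, weight = 2.
  m = 101 → c = 11011, weight = 4.
  m = 011 → c = 11100, weight = 3.
  m = 111 → c = 00100, weight = 1.
Tally weights:
  weight 0: 1 codewords.
  weight 1: 1 codewords.
  weight 2: 2 codewords.
  weight 3: 2 codewords.
  weight 4: 1 codewords.
  weight 5: 1 codewords.
Minimum distance d = smallest w > 0 with A_w > 0 = 1.
Sanity: Σ A_w = 8 = 2^3 = 8 ✓.


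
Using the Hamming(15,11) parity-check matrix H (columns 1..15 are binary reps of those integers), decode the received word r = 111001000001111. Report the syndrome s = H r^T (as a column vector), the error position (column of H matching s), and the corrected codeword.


s = (0, 1, 1, 0)^T, error position = 6, corrected codeword c = 111000000001111

Compute s = H r^T mod 2 one row at a time:
  s_1 = 0 + 0 + 0 + 0 + 1 + 1 + 1 + 1 = 4 ≡ 0 (mod 2).
  s_2 = 0 + 0 + 1 + 0 + 1 + 1 + 1 + 1 = 5 ≡ 1 (mod 2).
  s_3 = 1 + 1 + 1 + 0 + 0 + 0 + 1 + 1 = 5 ≡ 1 (mod 2).
  s_4 = 1 + 1 + 0 + 0 + 0 + 0 + 1 + 1 = 4 ≡ 0 (mod 2).
s = (0, 1, 1, 0)^T — this equals column 6 of H (binary 0110), so error is at position 6.
Correct: flip bit 6 of r = 111001000001111 to get c = 111000000001111.


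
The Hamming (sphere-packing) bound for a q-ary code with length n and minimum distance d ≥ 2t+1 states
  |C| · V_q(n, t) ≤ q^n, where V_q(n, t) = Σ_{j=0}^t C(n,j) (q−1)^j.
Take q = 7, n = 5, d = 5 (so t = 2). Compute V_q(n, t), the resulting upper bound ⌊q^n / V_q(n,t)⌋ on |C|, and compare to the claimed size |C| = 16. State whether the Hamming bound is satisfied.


V_q(n, t) = 391, q^n = 16807, Hamming bound = 42, |C| = 16 ≤ bound (satisfied).

Step 1: Compute V_q(n, t) = Σ_{j=0}^2 C(n, j) (q−1)^j.
  j = 0: C(5,0)·(6)^0 = 1·1 = 1.
  j = 1: C(5,1)·(6)^1 = 5·6 = 30.
  j = 2: C(5,2)·(6)^2 = 10·36 = 360.
  V_q(n, t) = 1 + 30 + 360 = 391.
Step 2: q^n = 7^5 = 16807.
Step 3: Hamming bound ⌊q^n / V_q(n,t)⌋ = ⌊16807/391⌋ = 42.
Step 4: Compare |C| = 16 to 42: satisfied.
The claimed |C| lies below the Hamming bound.


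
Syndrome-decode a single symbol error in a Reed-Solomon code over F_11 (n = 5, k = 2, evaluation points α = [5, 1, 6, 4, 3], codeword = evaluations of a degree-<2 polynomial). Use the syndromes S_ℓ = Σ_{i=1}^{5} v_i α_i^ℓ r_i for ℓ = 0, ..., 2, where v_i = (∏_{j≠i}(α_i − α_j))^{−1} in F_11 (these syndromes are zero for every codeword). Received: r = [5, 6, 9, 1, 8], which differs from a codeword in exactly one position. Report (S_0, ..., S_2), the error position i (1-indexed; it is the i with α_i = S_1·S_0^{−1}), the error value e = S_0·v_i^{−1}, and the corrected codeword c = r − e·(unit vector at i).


S = (5, 5, 5), error at position 2, error magnitude e = 6, c = [5, 0, 9, 1, 8].

Step 1: column multipliers v_i = (∏_{j≠i}(α_i − α_j))^{−1} mod 11.
  i = 1 (α = 5): (5−1)(5−6)(5−4)(5−3) = 4·(−1)·1·2 = −8 ≡ 3, so v_1 = 3^{−1} = 4 (mod 11).
  i = 2 (α = 1): (1−5)(1−6)(1−4)(1−3) = (−4)·(−5)·(−3)·(−2) = 120 ≡ 10, so v_2 = 10^{−1} = 10 (mod 11).
  i = 3 (α = 6): (6−5)(6−1)(6−4)(6−3) = 1·5·2·3 = 30 ≡ 8, so v_3 = 8^{−1} = 7 (mod 11).
  i = 4 (α = 4): (4−5)(4−1)(4−6)(4−3) = (−1)·3·(−2)·1 = 6 ≡ 6, so v_4 = 6^{−1} = 2 (mod 11).
  i = 5 (α = 3): (3−5)(3−1)(3−6)(3−4) = (−2)·2·(−3)·(−1) = −12 ≡ 10, so v_5 = 10^{−1} = 10 (mod 11).
  v = [4, 10, 7, 2, 10].
Step 2: syndromes of r = [5, 6, 9, 1, 8] (all sums mod 11).
  S_0 = Σ v_i r_i = 4·5 + 10·6 + 7·9 + 2·1 + 10·8 = 225 ≡ 5.
  S_1 = Σ v_i α_i r_i = 4·5·5 + 10·1·6 + 7·6·9 + 2·4·1 + 10·3·8 = 786 ≡ 5.
  α_i^2 mod 11 = [3, 1, 3, 5, 9].
  S_2 = Σ v_i α_i^2 r_i = 4·3·5 + 10·1·6 + 7·3·9 + 2·5·1 + 10·9·8 = 1039 ≡ 5.
  S = (5, 5, 5) ≠ 0, so r is not a codeword (an error is present).
Step 3: locate the error. For a single error e at position i, S_ℓ = v_i·e·α_i^ℓ, so α_err = S_1/S_0.
  S_0^{−1} = 5^{−1} = 9 (mod 11), so α_err = 5·9 = 45 ≡ 1 = α_2. Error position i = 2.
  Consistency check: S_2/S_1 = 5·9 = 45 ≡ 1 = α_err ✓ (single-error assumption holds).
Step 4: error magnitude e = S_0/v_2 = S_0·∏_{j≠2}(α_2 − α_j) = 5·10 = 50 ≡ 6 (mod 11).
Step 5: correct position 2: c_2 = r_2 − e = 6 − 6 ≡ 0 (mod 11). Hence c = [5, 0, 9, 1, 8].
  Check: interpolating c through the α_i gives m(x) = 7 + 4·x (degree < 2) with m(α_i) = c_i for every i, so c is indeed a codeword.


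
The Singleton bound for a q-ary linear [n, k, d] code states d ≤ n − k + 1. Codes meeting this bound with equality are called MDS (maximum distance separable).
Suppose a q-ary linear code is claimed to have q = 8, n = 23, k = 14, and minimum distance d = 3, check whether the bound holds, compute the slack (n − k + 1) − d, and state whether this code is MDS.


Singleton RHS = n − k + 1 = 10, slack = 7, bound satisfied, not MDS.

Singleton bound: d ≤ n − k + 1.
Here n = 23, k = 14, so n − k + 1 = 10.
Given d = 3, check d ≤ 10: YES.
Slack = (n − k + 1) − d = 7.
The code is NOT MDS (slack = 7 > 0).
Description: the claimed parameters are [23, 14, 3]_8; such a code would be non-MDS.


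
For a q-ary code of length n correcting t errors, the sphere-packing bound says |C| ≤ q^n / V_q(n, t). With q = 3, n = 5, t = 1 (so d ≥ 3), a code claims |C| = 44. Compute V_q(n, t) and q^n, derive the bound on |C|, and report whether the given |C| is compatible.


V_q(n, t) = 11, q^n = 243, Hamming bound = 22, |C| = 44 > bound (violated).

Step 1: Compute V_q(n, t) = Σ_{j=0}^1 C(n, j) (q−1)^j.
  j = 0: C(5,0)·(2)^0 = 1·1 = 1.
  j = 1: C(5,1)·(2)^1 = 5·2 = 10.
  V_q(n, t) = 1 + 10 = 11.
Step 2: q^n = 3^5 = 243.
Step 3: Hamming bound ⌊q^n / V_q(n,t)⌋ = ⌊243/11⌋ = 22.
Step 4: Compare |C| = 44 to 22: violated.
The claimed |C| lies above the Hamming bound, so no 3-ary code of length 5 with d ≥ 3 can have 44 codewords.


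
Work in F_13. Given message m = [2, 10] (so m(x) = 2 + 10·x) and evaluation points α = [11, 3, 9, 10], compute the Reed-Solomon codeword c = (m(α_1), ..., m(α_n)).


c = [8, 6, 1, 11]

Message polynomial: m(x) = 2 + 10·x (mod 13).
For each evaluation point α_i, compute m(α_i) mod 13:
  α_1 = 11: Horner steps 10 → 8, so m(11) = 8.
  α_2 = 3: Horner steps 10 → 6, so m(3) = 6.
  α_3 = 9: Horner steps 10 → 1, so m(9) = 1.
  α_4 = 10: Horner steps 10 → 11, so m(10) = 11.
Codeword c = [8, 6, 1, 11] ∈ F_13^4.


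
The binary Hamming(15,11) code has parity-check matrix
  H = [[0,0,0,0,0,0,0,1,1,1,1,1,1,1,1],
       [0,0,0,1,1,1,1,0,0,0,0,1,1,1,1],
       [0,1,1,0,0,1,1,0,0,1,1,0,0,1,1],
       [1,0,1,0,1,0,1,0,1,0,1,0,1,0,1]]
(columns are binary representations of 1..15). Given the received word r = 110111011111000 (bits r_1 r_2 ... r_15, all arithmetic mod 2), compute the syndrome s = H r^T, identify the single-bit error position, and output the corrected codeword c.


s = (1, 0, 0, 0)^T, error position = 8, corrected codeword c = 110111001111000

Compute s = H r^T mod 2 one row at a time:
  s_1 = 1 + 1 + 1 + 1 + 1 + 0 + 0 + 0 = 5 ≡ 1 (mod 2).
  s_2 = 1 + 1 + 1 + 0 + 1 + 0 + 0 + 0 = 4 ≡ 0 (mod 2).
  s_3 = 1 + 0 + 1 + 0 + 1 + 1 + 0 + 0 = 4 ≡ 0 (mod 2).
  s_4 = 1 + 0 + 1 + 0 + 1 + 1 + 0 + 0 = 4 ≡ 0 (mod 2).
s = (1, 0, 0, 0)^T — this equals column 8 of H (binary 1000), so error is at position 8.
Correct: flip bit 8 of r = 110111011111000 to get c = 110111001111000.


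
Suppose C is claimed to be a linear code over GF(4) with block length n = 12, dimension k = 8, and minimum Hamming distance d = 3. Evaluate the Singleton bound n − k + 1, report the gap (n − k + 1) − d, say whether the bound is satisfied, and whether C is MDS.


Singleton RHS = n − k + 1 = 5, slack = 2, bound satisfied, not MDS.

Singleton bound: d ≤ n − k + 1.
Here n = 12, k = 8, so n − k + 1 = 5.
Given d = 3, check d ≤ 5: YES.
Slack = (n − k + 1) − d = 2.
The code is NOT MDS (slack = 2 > 0).
Description: the claimed parameters are [12, 8, 3]_4; such a code would be non-MDS.


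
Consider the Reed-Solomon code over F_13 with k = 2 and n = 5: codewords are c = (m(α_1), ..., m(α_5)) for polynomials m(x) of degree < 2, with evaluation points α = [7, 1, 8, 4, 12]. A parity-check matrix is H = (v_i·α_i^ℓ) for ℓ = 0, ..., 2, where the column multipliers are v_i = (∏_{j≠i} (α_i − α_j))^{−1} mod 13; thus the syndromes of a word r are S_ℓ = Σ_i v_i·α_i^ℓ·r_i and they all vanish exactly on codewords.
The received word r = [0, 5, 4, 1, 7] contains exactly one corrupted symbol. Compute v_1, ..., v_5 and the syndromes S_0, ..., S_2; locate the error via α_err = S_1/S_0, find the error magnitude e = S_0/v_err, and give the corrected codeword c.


S = (2, 2, 2), error at position 2, error magnitude e = 3, c = [0, 2, 4, 1, 7].

Step 1: column multipliers v_i = (∏_{j≠i}(α_i − α_j))^{−1} mod 13.
  i = 1 (α = 7): (7−1)(7−8)(7−4)(7−12) = 6·(−1)·3·(−5) = 90 ≡ 12, so v_1 = 12^{−1} = 12 (mod 13).
  i = 2 (α = 1): (1−7)(1−8)(1−4)(1−12) = (−6)·(−7)·(−3)·(−11) = 1386 ≡ 8, so v_2 = 8^{−1} = 5 (mod 13).
  i = 3 (α = 8): (8−7)(8−1)(8−4)(8−12) = 1·7·4·(−4) = −112 ≡ 5, so v_3 = 5^{−1} = 8 (mod 13).
  i = 4 (α = 4): (4−7)(4−1)(4−8)(4−12) = (−3)·3·(−4)·(−8) = −288 ≡ 11, so v_4 = 11^{−1} = 6 (mod 13).
  i = 5 (α = 12): (12−7)(12−1)(12−8)(12−4) = 5·11·4·8 = 1760 ≡ 5, so v_5 = 5^{−1} = 8 (mod 13).
  v = [12, 5, 8, 6, 8].
Step 2: syndromes of r = [0, 5, 4, 1, 7] (all sums mod 13).
  S_0 = Σ v_i r_i = 12·0 + 5·5 + 8·4 + 6·1 + 8·7 = 119 ≡ 2.
  S_1 = Σ v_i α_i r_i = 12·7·0 + 5·1·5 + 8·8·4 + 6·4·1 + 8·12·7 = 977 ≡ 2.
  α_i^2 mod 13 = [10, 1, 12, 3, 1].
  S_2 = Σ v_i α_i^2 r_i = 12·10·0 + 5·1·5 + 8·12·4 + 6·3·1 + 8·1·7 = 483 ≡ 2.
  S = (2, 2, 2) ≠ 0, so r is not a codeword (an error is present).
Step 3: locate the error. For a single error e at position i, S_ℓ = v_i·e·α_i^ℓ, so α_err = S_1/S_0.
  S_0^{−1} = 2^{−1} = 7 (mod 13), so α_err = 2·7 = 14 ≡ 1 = α_2. Error position i = 2.
  Consistency check: S_2/S_1 = 2·7 = 14 ≡ 1 = α_err ✓ (single-error assumption holds).
Step 4: error magnitude e = S_0/v_2 = S_0·∏_{j≠2}(α_2 − α_j) = 2·8 = 16 ≡ 3 (mod 13).
Step 5: correct position 2: c_2 = r_2 − e = 5 − 3 ≡ 2 (mod 13). Hence c = [0, 2, 4, 1, 7].
  Check: interpolating c through the α_i gives m(x) = 11 + 4·x (degree < 2) with m(α_i) = c_i for every i, so c is indeed a codeword.


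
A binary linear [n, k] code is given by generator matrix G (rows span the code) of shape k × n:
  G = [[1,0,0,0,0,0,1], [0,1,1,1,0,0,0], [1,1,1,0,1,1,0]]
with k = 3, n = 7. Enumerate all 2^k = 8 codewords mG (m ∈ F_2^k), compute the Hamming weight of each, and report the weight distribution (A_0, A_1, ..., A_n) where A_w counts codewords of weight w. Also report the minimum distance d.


Weight distribution: A_0 = 1, A_2 = 1, A_3 = 1, A_4 = 2, A_5 = 3. Minimum distance d = 2.

Enumerate all 2^3 = 8 messages m ∈ F_2^3.
For each, compute codeword c = mG in F_2^7, then tally its weight.
  m = 000 → c = 0000000, weight = 0.
  m = 100 → c = 1000001, weight = 2.
  m = 010 → c = 0111000, weight = 3.
  m = 110 → c = 1111001, weight = 5.
  m = 001 → c = 1110110, weight = 5.
  m = 101 → c = 0110111, weight = 5.
  m = 011 → c = 1001110, weight = 4.
  m = 111 → c = 0001111, weight = 4.
Tally weights:
  weight 0: 1 codewords.
  weight 2: 1 codewords.
  weight 3: 1 codewords.
  weight 4: 2 codewords.
  weight 5: 3 codewords.
Minimum distance d = smallest w > 0 with A_w > 0 = 2.
Sanity: Σ A_w = 8 = 2^3 = 8 ✓.


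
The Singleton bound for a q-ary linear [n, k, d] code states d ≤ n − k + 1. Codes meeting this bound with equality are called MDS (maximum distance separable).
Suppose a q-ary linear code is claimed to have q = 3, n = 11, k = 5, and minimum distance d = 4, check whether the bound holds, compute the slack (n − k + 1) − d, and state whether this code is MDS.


Singleton RHS = n − k + 1 = 7, slack = 3, bound satisfied, not MDS.

Singleton bound: d ≤ n − k + 1.
Here n = 11, k = 5, so n − k + 1 = 7.
Given d = 4, check d ≤ 7: YES.
Slack = (n − k + 1) − d = 3.
The code is NOT MDS (slack = 3 > 0).
Description: the claimed parameters are [11, 5, 4]_3; such a code would be non-MDS.


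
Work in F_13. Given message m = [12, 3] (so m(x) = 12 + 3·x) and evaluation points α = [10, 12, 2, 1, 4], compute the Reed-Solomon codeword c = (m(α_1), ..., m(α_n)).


c = [3, 9, 5, 2, 11]

Message polynomial: m(x) = 12 + 3·x (mod 13).
For each evaluation point α_i, compute m(α_i) mod 13:
  α_1 = 10: Horner steps 3 → 3, so m(10) = 3.
  α_2 = 12: Horner steps 3 → 9, so m(12) = 9.
  α_3 = 2: Horner steps 3 → 5, so m(2) = 5.
  α_4 = 1: Horner steps 3 → 2, so m(1) = 2.
  α_5 = 4: Horner steps 3 → 11, so m(4) = 11.
Codeword c = [3, 9, 5, 2, 11] ∈ F_13^5.


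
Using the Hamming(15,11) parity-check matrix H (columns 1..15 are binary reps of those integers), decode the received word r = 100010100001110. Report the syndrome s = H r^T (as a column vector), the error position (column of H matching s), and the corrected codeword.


s = (1, 1, 0, 0)^T, error position = 12, corrected codeword c = 100010100000110

Compute s = H r^T mod 2 one row at a time:
  s_1 = 0 + 0 + 0 + 0 + 1 + 1 + 1 + 0 = 3 ≡ 1 (mod 2).
  s_2 = 0 + 1 + 0 + 1 + 1 + 1 + 1 + 0 = 5 ≡ 1 (mod 2).
  s_3 = 0 + 0 + 0 + 1 + 0 + 0 + 1 + 0 = 2 ≡ 0 (mod 2).
  s_4 = 1 + 0 + 1 + 1 + 0 + 0 + 1 + 0 = 4 ≡ 0 (mod 2).
s = (1, 1, 0, 0)^T — this equals column 12 of H (binary 1100), so error is at position 12.
Correct: flip bit 12 of r = 100010100001110 to get c = 100010100000110.


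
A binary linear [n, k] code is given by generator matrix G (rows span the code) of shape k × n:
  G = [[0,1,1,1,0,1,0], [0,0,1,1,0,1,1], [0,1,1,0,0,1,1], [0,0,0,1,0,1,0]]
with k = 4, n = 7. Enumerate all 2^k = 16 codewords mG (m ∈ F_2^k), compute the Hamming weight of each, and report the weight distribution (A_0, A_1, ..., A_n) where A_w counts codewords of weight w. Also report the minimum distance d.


Weight distribution: A_0 = 1, A_2 = 10, A_4 = 5. Minimum distance d = 2.

Enumerate all 2^4 = 16 messages m ∈ F_2^4.
For each, compute codeword c = mG in F_2^7, then tally its weight.
  m = 0000 → c = 0000000, weight = 0.
  m = 1000 → c = 0111010, weight = 4.
  m = 0100 → c = 0011011, weight = 4.
  m = 1100 → c = 0100001, weight = 2.
  m = 0010 → c = 0110011, weight = 4.
  m = 1010 → c = 0001001, weight = 2.
  m = 0110 → c = 0101000, weight = 2.
  m = 1110 → c = 0010010, weight = 2.
  m = 0001 → c = 0001010, weight = 2.
  m = 1001 → c = 0110000, weight = 2.
  m = 0101 → c = 0010001, weight = 2.
  m = 1101 → c = 0101011, weight = 4.
  m = 0011 → c = 0111001, weight = 4.
  m = 1011 → c = 0000011, weight = 2.
  m = 0111 → c = 0100010, weight = 2.
  m = 1111 → c = 0011000, weight = 2.
Tally weights:
  weight 0: 1 codewords.
  weight 2: 10 codewords.
  weight 4: 5 codewords.
Minimum distance d = smallest w > 0 with A_w > 0 = 2.
Sanity: Σ A_w = 16 = 2^4 = 16 ✓.


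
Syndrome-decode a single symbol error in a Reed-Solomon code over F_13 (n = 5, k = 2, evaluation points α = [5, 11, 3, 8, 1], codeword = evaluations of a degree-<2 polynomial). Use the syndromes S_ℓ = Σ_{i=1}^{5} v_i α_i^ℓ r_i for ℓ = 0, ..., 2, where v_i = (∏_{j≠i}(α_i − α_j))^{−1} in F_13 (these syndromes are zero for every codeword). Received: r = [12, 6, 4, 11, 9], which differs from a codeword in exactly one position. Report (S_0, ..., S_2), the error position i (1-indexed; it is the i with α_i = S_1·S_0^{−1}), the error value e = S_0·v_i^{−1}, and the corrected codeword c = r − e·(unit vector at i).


S = (10, 6, 1), error at position 2, error magnitude e = 9, c = [12, 10, 4, 11, 9].

Step 1: column multipliers v_i = (∏_{j≠i}(α_i − α_j))^{−1} mod 13.
  i = 1 (α = 5): (5−11)(5−3)(5−8)(5−1) = (−6)·2·(−3)·4 = 144 ≡ 1, so v_1 = 1^{−1} = 1 (mod 13).
  i = 2 (α = 11): (11−5)(11−3)(11−8)(11−1) = 6·8·3·10 = 1440 ≡ 10, so v_2 = 10^{−1} = 4 (mod 13).
  i = 3 (α = 3): (3−5)(3−11)(3−8)(3−1) = (−2)·(−8)·(−5)·2 = −160 ≡ 9, so v_3 = 9^{−1} = 3 (mod 13).
  i = 4 (α = 8): (8−5)(8−11)(8−3)(8−1) = 3·(−3)·5·7 = −315 ≡ 10, so v_4 = 10^{−1} = 4 (mod 13).
  i = 5 (α = 1): (1−5)(1−11)(1−3)(1−8) = (−4)·(−10)·(−2)·(−7) = 560 ≡ 1, so v_5 = 1^{−1} = 1 (mod 13).
  v = [1, 4, 3, 4, 1].
Step 2: syndromes of r = [12, 6, 4, 11, 9] (all sums mod 13).
  S_0 = Σ v_i r_i = 1·12 + 4·6 + 3·4 + 4·11 + 1·9 = 101 ≡ 10.
  S_1 = Σ v_i α_i r_i = 1·5·12 + 4·11·6 + 3·3·4 + 4·8·11 + 1·1·9 = 721 ≡ 6.
  α_i^2 mod 13 = [12, 4, 9, 12, 1].
  S_2 = Σ v_i α_i^2 r_i = 1·12·12 + 4·4·6 + 3·9·4 + 4·12·11 + 1·1·9 = 885 ≡ 1.
  S = (10, 6, 1) ≠ 0, so r is not a codeword (an error is present).
Step 3: locate the error. For a single error e at position i, S_ℓ = v_i·e·α_i^ℓ, so α_err = S_1/S_0.
  S_0^{−1} = 10^{−1} = 4 (mod 13), so α_err = 6·4 = 24 ≡ 11 = α_2. Error position i = 2.
  Consistency check: S_2/S_1 = 1·11 = 11 ≡ 11 = α_err ✓ (single-error assumption holds).
Step 4: error magnitude e = S_0/v_2 = S_0·∏_{j≠2}(α_2 − α_j) = 10·10 = 100 ≡ 9 (mod 13).
Step 5: correct position 2: c_2 = r_2 − e = 6 − 9 ≡ 10 (mod 13). Hence c = [12, 10, 4, 11, 9].
  Check: interpolating c through the α_i gives m(x) = 5 + 4·x (degree < 2) with m(α_i) = c_i for every i, so c is indeed a codeword.


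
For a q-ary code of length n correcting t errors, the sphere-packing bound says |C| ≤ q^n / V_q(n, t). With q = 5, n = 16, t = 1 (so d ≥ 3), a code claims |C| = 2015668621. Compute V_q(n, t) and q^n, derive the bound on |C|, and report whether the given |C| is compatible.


V_q(n, t) = 65, q^n = 152587890625, Hamming bound = 2347506009, |C| = 2015668621 ≤ bound (satisfied).

Step 1: Compute V_q(n, t) = Σ_{j=0}^1 C(n, j) (q−1)^j.
  j = 0: C(16,0)·(4)^0 = 1·1 = 1.
  j = 1: C(16,1)·(4)^1 = 16·4 = 64.
  V_q(n, t) = 1 + 64 = 65.
Step 2: q^n = 5^16 = 152587890625.
Step 3: Hamming bound ⌊q^n / V_q(n,t)⌋ = ⌊152587890625/65⌋ = 2347506009.
Step 4: Compare |C| = 2015668621 to 2347506009: satisfied.
The claimed |C| lies below the Hamming bound.


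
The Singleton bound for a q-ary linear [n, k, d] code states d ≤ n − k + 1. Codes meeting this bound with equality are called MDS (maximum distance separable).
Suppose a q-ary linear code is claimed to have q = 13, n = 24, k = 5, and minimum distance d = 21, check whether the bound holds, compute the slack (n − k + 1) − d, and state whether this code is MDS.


Singleton RHS = n − k + 1 = 20, slack = -1, bound violated (no such code; not MDS).

Singleton bound: d ≤ n − k + 1.
Here n = 24, k = 5, so n − k + 1 = 20.
Given d = 21, check d ≤ 20: NO.
Slack = (n − k + 1) − d = -1.
The slack is negative: d = 21 exceeds n − k + 1 = 20 by 1, so the Singleton bound is violated and no linear [24, 5, 21]_13 code can exist. In particular it is not MDS (MDS requires d = n − k + 1 exactly).
Description: the claimed parameters are [24, 5, 21]_13; such a code would be impossible (violates the Singleton bound).


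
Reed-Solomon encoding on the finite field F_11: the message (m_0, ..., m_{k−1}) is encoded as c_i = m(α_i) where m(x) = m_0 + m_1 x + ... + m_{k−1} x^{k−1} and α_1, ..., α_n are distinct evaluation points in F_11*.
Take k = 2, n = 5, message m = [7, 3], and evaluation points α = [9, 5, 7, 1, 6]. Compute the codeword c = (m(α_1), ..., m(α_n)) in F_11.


c = [1, 0, 6, 10, 3]

Message polynomial: m(x) = 7 + 3·x (mod 11).
For each evaluation point α_i, compute m(α_i) mod 11:
  α_1 = 9: Horner steps 3 → 1, so m(9) = 1.
  α_2 = 5: Horner steps 3 → 0, so m(5) = 0.
  α_3 = 7: Horner steps 3 → 6, so m(7) = 6.
  α_4 = 1: Horner steps 3 → 10, so m(1) = 10.
  α_5 = 6: Horner steps 3 → 3, so m(6) = 3.
Codeword c = [1, 0, 6, 10, 3] ∈ F_11^5.


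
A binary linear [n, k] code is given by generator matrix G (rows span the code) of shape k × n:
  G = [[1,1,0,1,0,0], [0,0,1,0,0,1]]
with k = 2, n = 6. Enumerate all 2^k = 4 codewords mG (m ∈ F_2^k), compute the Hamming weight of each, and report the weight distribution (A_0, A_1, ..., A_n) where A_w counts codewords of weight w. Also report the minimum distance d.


Weight distribution: A_0 = 1, A_2 = 1, A_3 = 1, A_5 = 1. Minimum distance d = 2.

Enumerate all 2^2 = 4 messages m ∈ F_2^2.
For each, compute codeword c = mG in F_2^6, then tally its weight.
  m = 00 → c = 000000, weight = 0.
  m = 10 → c = 110100, weight = 3.
  m = 01 → c = 001001, weight = 2.
  m = 11 → c = 111101, weight = 5.
Tally weights:
  weight 0: 1 codewords.
  weight 2: 1 codewords.
  weight 3: 1 codewords.
  weight 5: 1 codewords.
Minimum distance d = smallest w > 0 with A_w > 0 = 2.
Sanity: Σ A_w = 4 = 2^2 = 4 ✓.


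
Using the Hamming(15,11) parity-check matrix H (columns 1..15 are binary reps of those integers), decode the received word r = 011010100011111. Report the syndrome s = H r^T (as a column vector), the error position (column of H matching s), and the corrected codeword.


s = (1, 0, 0, 0)^T, error position = 8, corrected codeword c = 011010110011111

Compute s = H r^T mod 2 one row at a time:
  s_1 = 0 + 0 + 0 + 1 + 1 + 1 + 1 + 1 = 5 ≡ 1 (mod 2).
  s_2 = 0 + 1 + 0 + 1 + 1 + 1 + 1 + 1 = 6 ≡ 0 (mod 2).
  s_3 = 1 + 1 + 0 + 1 + 0 + 1 + 1 + 1 = 6 ≡ 0 (mod 2).
  s_4 = 0 + 1 + 1 + 1 + 0 + 1 + 1 + 1 = 6 ≡ 0 (mod 2).
s = (1, 0, 0, 0)^T — this equals column 8 of H (binary 1000), so error is at position 8.
Correct: flip bit 8 of r = 011010100011111 to get c = 011010110011111.


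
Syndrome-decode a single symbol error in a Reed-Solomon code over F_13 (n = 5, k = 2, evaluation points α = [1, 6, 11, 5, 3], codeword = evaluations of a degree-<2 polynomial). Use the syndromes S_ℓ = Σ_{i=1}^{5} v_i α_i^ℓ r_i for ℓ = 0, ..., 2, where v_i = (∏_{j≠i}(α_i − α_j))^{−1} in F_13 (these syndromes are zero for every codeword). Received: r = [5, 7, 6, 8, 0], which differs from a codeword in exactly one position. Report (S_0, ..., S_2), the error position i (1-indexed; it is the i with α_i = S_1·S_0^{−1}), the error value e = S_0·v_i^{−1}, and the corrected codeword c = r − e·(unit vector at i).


S = (7, 3, 5), error at position 2, error magnitude e = 8, c = [5, 12, 6, 8, 0].

Step 1: column multipliers v_i = (∏_{j≠i}(α_i − α_j))^{−1} mod 13.
  i = 1 (α = 1): (1−6)(1−11)(1−5)(1−3) = (−5)·(−10)·(−4)·(−2) = 400 ≡ 10, so v_1 = 10^{−1} = 4 (mod 13).
  i = 2 (α = 6): (6−1)(6−11)(6−5)(6−3) = 5·(−5)·1·3 = −75 ≡ 3, so v_2 = 3^{−1} = 9 (mod 13).
  i = 3 (α = 11): (11−1)(11−6)(11−5)(11−3) = 10·5·6·8 = 2400 ≡ 8, so v_3 = 8^{−1} = 5 (mod 13).
  i = 4 (α = 5): (5−1)(5−6)(5−11)(5−3) = 4·(−1)·(−6)·2 = 48 ≡ 9, so v_4 = 9^{−1} = 3 (mod 13).
  i = 5 (α = 3): (3−1)(3−6)(3−11)(3−5) = 2·(−3)·(−8)·(−2) = −96 ≡ 8, so v_5 = 8^{−1} = 5 (mod 13).
  v = [4, 9, 5, 3, 5].
Step 2: syndromes of r = [5, 7, 6, 8, 0] (all sums mod 13).
  S_0 = Σ v_i r_i = 4·5 + 9·7 + 5·6 + 3·8 + 5·0 = 137 ≡ 7.
  S_1 = Σ v_i α_i r_i = 4·1·5 + 9·6·7 + 5·11·6 + 3·5·8 + 5·3·0 = 848 ≡ 3.
  α_i^2 mod 13 = [1, 10, 4, 12, 9].
  S_2 = Σ v_i α_i^2 r_i = 4·1·5 + 9·10·7 + 5·4·6 + 3·12·8 + 5·9·0 = 1058 ≡ 5.
  S = (7, 3, 5) ≠ 0, so r is not a codeword (an error is present).
Step 3: locate the error. For a single error e at position i, S_ℓ = v_i·e·α_i^ℓ, so α_err = S_1/S_0.
  S_0^{−1} = 7^{−1} = 2 (mod 13), so α_err = 3·2 = 6 ≡ 6 = α_2. Error position i = 2.
  Consistency check: S_2/S_1 = 5·9 = 45 ≡ 6 = α_err ✓ (single-error assumption holds).
Step 4: error magnitude e = S_0/v_2 = S_0·∏_{j≠2}(α_2 − α_j) = 7·3 = 21 ≡ 8 (mod 13).
Step 5: correct position 2: c_2 = r_2 − e = 7 − 8 ≡ 12 (mod 13). Hence c = [5, 12, 6, 8, 0].
  Check: interpolating c through the α_i gives m(x) = 1 + 4·x (degree < 2) with m(α_i) = c_i for every i, so c is indeed a codeword.


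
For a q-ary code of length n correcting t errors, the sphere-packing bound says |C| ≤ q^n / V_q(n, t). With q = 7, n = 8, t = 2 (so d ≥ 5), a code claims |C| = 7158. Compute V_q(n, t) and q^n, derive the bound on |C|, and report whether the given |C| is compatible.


V_q(n, t) = 1057, q^n = 5764801, Hamming bound = 5453, |C| = 7158 > bound (violated).

Step 1: Compute V_q(n, t) = Σ_{j=0}^2 C(n, j) (q−1)^j.
  j = 0: C(8,0)·(6)^0 = 1·1 = 1.
  j = 1: C(8,1)·(6)^1 = 8·6 = 48.
  j = 2: C(8,2)·(6)^2 = 28·36 = 1008.
  V_q(n, t) = 1 + 48 + 1008 = 1057.
Step 2: q^n = 7^8 = 5764801.
Step 3: Hamming bound ⌊q^n / V_q(n,t)⌋ = ⌊5764801/1057⌋ = 5453.
Step 4: Compare |C| = 7158 to 5453: violated.
The claimed |C| lies above the Hamming bound, so no 7-ary code of length 8 with d ≥ 5 can have 7158 codewords.


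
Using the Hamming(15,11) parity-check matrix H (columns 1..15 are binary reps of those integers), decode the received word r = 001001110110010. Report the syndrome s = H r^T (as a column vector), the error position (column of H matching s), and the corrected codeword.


s = (0, 1, 0, 1)^T, error position = 5, corrected codeword c = 001011110110010

Compute s = H r^T mod 2 one row at a time:
  s_1 = 1 + 0 + 1 + 1 + 0 + 0 + 1 + 0 = 4 ≡ 0 (mod 2).
  s_2 = 0 + 0 + 1 + 1 + 0 + 0 + 1 + 0 = 3 ≡ 1 (mod 2).
  s_3 = 0 + 1 + 1 + 1 + 1 + 1 + 1 + 0 = 6 ≡ 0 (mod 2).
  s_4 = 0 + 1 + 0 + 1 + 0 + 1 + 0 + 0 = 3 ≡ 1 (mod 2).
s = (0, 1, 0, 1)^T — this equals column 5 of H (binary 0101), so error is at position 5.
Correct: flip bit 5 of r = 001001110110010 to get c = 001011110110010.


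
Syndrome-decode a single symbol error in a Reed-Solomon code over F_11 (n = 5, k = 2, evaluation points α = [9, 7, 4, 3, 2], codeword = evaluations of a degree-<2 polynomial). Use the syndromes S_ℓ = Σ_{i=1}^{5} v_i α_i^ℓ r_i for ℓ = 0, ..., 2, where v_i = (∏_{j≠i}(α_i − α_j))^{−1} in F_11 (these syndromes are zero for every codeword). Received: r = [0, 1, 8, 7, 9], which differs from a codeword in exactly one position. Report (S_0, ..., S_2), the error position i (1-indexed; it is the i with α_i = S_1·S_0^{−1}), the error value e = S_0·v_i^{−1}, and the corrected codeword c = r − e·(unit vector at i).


S = (9, 5, 4), error at position 4, error magnitude e = 4, c = [0, 1, 8, 3, 9].

Step 1: column multipliers v_i = (∏_{j≠i}(α_i − α_j))^{−1} mod 11.
  i = 1 (α = 9): (9−7)(9−4)(9−3)(9−2) = 2·5·6·7 = 420 ≡ 2, so v_1 = 2^{−1} = 6 (mod 11).
  i = 2 (α = 7): (7−9)(7−4)(7−3)(7−2) = (−2)·3·4·5 = −120 ≡ 1, so v_2 = 1^{−1} = 1 (mod 11).
  i = 3 (α = 4): (4−9)(4−7)(4−3)(4−2) = (−5)·(−3)·1·2 = 30 ≡ 8, so v_3 = 8^{−1} = 7 (mod 11).
  i = 4 (α = 3): (3−9)(3−7)(3−4)(3−2) = (−6)·(−4)·(−1)·1 = −24 ≡ 9, so v_4 = 9^{−1} = 5 (mod 11).
  i = 5 (α = 2): (2−9)(2−7)(2−4)(2−3) = (−7)·(−5)·(−2)·(−1) = 70 ≡ 4, so v_5 = 4^{−1} = 3 (mod 11).
  v = [6, 1, 7, 5, 3].
Step 2: syndromes of r = [0, 1, 8, 7, 9] (all sums mod 11).
  S_0 = Σ v_i r_i = 6·0 + 1·1 + 7·8 + 5·7 + 3·9 = 119 ≡ 9.
  S_1 = Σ v_i α_i r_i = 6·9·0 + 1·7·1 + 7·4·8 + 5·3·7 + 3·2·9 = 390 ≡ 5.
  α_i^2 mod 11 = [4, 5, 5, 9, 4].
  S_2 = Σ v_i α_i^2 r_i = 6·4·0 + 1·5·1 + 7·5·8 + 5·9·7 + 3·4·9 = 708 ≡ 4.
  S = (9, 5, 4) ≠ 0, so r is not a codeword (an error is present).
Step 3: locate the error. For a single error e at position i, S_ℓ = v_i·e·α_i^ℓ, so α_err = S_1/S_0.
  S_0^{−1} = 9^{−1} = 5 (mod 11), so α_err = 5·5 = 25 ≡ 3 = α_4. Error position i = 4.
  Consistency check: S_2/S_1 = 4·9 = 36 ≡ 3 = α_err ✓ (single-error assumption holds).
Step 4: error magnitude e = S_0/v_4 = S_0·∏_{j≠4}(α_4 − α_j) = 9·9 = 81 ≡ 4 (mod 11).
Step 5: correct position 4: c_4 = r_4 − e = 7 − 4 ≡ 3 (mod 11). Hence c = [0, 1, 8, 3, 9].
  Check: interpolating c through the α_i gives m(x) = 10 + 5·x (degree < 2) with m(α_i) = c_i for every i, so c is indeed a codeword.


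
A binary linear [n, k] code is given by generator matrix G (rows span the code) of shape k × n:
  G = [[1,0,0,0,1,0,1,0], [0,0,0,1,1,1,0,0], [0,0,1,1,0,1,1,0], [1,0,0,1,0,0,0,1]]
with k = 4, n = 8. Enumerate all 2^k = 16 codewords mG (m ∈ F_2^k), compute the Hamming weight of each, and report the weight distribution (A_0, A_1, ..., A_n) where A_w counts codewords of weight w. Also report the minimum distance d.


Weight distribution: A_0 = 1, A_2 = 1, A_3 = 6, A_4 = 5, A_5 = 2, A_6 = 1. Minimum distance d = 2.

Enumerate all 2^4 = 16 messages m ∈ F_2^4.
For each, compute codeword c = mG in F_2^8, then tally its weight.
  m = 0000 → c = 00000000, weight = 0.
  m = 1000 → c = 10001010, weight = 3.
  m = 0100 → c = 00011100, weight = 3.
  m = 1100 → c = 10010110, weight = 4.
  m = 0010 → c = 00110110, weight = 4.
  m = 1010 → c = 10111100, weight = 5.
  m = 0110 → c = 00101010, weight = 3.
  m = 1110 → c = 10100000, weight = 2.
  m = 0001 → c = 10010001, weight = 3.
  m = 1001 → c = 00011011, weight = 4.
  m = 0101 → c = 10001101, weight = 4.
  m = 1101 → c = 00000111, weight = 3.
  m = 0011 → c = 10100111, weight = 5.
  m = 1011 → c = 00101101, weight = 4.
  m = 0111 → c = 10111011, weight = 6.
  m = 1111 → c = 00110001, weight = 3.
Tally weights:
  weight 0: 1 codewords.
  weight 2: 1 codewords.
  weight 3: 6 codewords.
  weight 4: 5 codewords.
  weight 5: 2 codewords.
  weight 6: 1 codewords.
Minimum distance d = smallest w > 0 with A_w > 0 = 2.
Sanity: Σ A_w = 16 = 2^4 = 16 ✓.


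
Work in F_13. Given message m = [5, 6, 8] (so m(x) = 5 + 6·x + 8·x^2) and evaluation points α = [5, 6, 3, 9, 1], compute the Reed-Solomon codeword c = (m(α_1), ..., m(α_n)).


c = [1, 4, 4, 5, 6]

Message polynomial: m(x) = 5 + 6·x + 8·x^2 (mod 13).
For each evaluation point α_i, compute m(α_i) mod 13:
  α_1 = 5: Horner steps 8 → 7 → 1, so m(5) = 1.
  α_2 = 6: Horner steps 8 → 2 → 4, so m(6) = 4.
  α_3 = 3: Horner steps 8 → 4 → 4, so m(3) = 4.
  α_4 = 9: Horner steps 8 → 0 → 5, so m(9) = 5.
  α_5 = 1: Horner steps 8 → 1 → 6, so m(1) = 6.
Codeword c = [1, 4, 4, 5, 6] ∈ F_13^5.


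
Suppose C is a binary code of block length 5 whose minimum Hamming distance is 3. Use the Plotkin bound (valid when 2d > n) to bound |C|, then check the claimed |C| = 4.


Plotkin bound M ≤ 6; given |C| = 4 ≤ bound (satisfied).

Check applicability: 2d = 6, n = 5.
2d − n = 1 > 0, so Plotkin applies.
Compute d/(2d−n) = 3/1 ≈ 3.0000.
⌊d/(2d−n)⌋ = 3.
Plotkin bound: M ≤ 2·3 = 6.
Given |C| = 4, check: satisfied.
This |C| is below the Plotkin bound.


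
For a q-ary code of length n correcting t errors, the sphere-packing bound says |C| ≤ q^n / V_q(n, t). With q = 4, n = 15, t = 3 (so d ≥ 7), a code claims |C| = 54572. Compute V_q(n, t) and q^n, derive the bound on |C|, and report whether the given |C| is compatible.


V_q(n, t) = 13276, q^n = 1073741824, Hamming bound = 80878, |C| = 54572 ≤ bound (satisfied).

Step 1: Compute V_q(n, t) = Σ_{j=0}^3 C(n, j) (q−1)^j.
  j = 0: C(15,0)·(3)^0 = 1·1 = 1.
  j = 1: C(15,1)·(3)^1 = 15·3 = 45.
  j = 2: C(15,2)·(3)^2 = 105·9 = 945.
  j = 3: C(15,3)·(3)^3 = 455·27 = 12285.
  V_q(n, t) = 1 + 45 + 945 + 12285 = 13276.
Step 2: q^n = 4^15 = 1073741824.
Step 3: Hamming bound ⌊q^n / V_q(n,t)⌋ = ⌊1073741824/13276⌋ = 80878.
Step 4: Compare |C| = 54572 to 80878: satisfied.
The claimed |C| lies below the Hamming bound.
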